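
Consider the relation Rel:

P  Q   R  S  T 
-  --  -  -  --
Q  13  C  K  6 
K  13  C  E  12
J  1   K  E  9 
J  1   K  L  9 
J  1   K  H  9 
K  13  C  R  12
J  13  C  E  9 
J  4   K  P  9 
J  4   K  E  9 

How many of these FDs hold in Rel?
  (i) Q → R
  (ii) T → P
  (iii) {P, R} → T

3

(i) Q → R: every LHS value maps to a single RHS value — holds.
(ii) T → P: every LHS value maps to a single RHS value — holds.
(iii) {P, R} → T: every LHS value maps to a single RHS value — holds.
3 of the 3 dependencies hold.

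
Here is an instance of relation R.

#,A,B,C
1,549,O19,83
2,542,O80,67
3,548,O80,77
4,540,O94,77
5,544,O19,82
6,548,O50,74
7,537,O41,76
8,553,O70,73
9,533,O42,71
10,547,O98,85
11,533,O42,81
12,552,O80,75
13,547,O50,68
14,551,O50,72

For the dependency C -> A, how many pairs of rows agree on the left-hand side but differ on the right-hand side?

1

C=77: violating pairs (3,4) — 1 pair.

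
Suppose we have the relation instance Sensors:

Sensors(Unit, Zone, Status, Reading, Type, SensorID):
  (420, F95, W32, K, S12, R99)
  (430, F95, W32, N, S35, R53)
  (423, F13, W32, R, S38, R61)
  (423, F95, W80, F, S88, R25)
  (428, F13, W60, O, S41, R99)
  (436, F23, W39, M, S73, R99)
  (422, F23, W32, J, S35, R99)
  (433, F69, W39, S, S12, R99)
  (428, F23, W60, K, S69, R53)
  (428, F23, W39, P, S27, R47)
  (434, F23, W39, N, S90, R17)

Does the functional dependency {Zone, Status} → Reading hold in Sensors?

(Zone=F95, Status=W32): 2 rows → Reading takes values {K, N} — violation
(Zone=F13, Status=W32): 1 row → Reading = R ✓
(Zone=F95, Status=W80): 1 row → Reading = F ✓
(Zone=F13, Status=W60): 1 row → Reading = O ✓
(Zone=F23, Status=W39): 3 rows → Reading takes values {M, P, N} — violation
(Zone=F23, Status=W32): 1 row → Reading = J ✓
(Zone=F69, Status=W39): 1 row → Reading = S ✓
(Zone=F23, Status=W60): 1 row → Reading = K ✓
Two rows agree on {Zone, Status} but differ on Reading, so {Zone, Status} → Reading does not hold.

No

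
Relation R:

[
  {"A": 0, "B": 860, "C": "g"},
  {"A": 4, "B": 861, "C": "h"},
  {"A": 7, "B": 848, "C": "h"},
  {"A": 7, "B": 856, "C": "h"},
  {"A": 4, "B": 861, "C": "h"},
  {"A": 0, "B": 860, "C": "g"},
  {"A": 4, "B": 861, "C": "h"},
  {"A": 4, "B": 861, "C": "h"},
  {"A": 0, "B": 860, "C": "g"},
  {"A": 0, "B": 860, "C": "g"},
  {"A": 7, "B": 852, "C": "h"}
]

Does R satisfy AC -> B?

No

(A=0, C=g): 4 rows → B = 860, 860, 860, 860 ✓
(A=4, C=h): 4 rows → B = 861, 861, 861, 861 ✓
(A=7, C=h): 3 rows → B takes values {848, 856, 852} — violation
Two rows agree on AC but differ on B, so AC -> B does not hold.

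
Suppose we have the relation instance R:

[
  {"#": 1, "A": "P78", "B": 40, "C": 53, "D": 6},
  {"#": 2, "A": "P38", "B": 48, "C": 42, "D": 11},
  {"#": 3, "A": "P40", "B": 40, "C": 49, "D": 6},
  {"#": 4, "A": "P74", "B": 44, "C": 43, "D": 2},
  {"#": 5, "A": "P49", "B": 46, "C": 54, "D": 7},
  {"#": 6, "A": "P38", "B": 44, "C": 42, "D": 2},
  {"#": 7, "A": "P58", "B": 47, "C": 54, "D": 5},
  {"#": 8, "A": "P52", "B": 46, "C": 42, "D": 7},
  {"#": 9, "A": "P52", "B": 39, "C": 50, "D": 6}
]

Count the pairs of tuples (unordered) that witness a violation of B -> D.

B=40: all 2 rows agree on D — 0 pairs.
B=44: all 2 rows agree on D — 0 pairs.
B=46: all 2 rows agree on D — 0 pairs.

0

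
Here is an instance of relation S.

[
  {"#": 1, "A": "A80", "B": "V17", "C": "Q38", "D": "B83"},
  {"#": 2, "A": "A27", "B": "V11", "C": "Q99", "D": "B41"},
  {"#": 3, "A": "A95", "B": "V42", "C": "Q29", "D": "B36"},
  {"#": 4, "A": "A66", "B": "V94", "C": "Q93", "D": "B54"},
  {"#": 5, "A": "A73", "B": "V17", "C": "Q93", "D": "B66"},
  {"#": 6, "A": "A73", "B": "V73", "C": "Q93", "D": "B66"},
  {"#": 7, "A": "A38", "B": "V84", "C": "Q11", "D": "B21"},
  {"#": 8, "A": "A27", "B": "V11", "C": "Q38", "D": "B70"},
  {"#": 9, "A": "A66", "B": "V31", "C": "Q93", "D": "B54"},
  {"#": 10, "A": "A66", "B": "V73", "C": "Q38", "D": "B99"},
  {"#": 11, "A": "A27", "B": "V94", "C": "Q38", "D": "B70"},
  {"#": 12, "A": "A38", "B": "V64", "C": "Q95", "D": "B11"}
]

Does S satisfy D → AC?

D=B83: row 1 → {A,C} = (A80, Q38) ✓
D=B41: row 2 → {A,C} = (A27, Q99) ✓
D=B36: row 3 → {A,C} = (A95, Q29) ✓
D=B54: rows 4, 9 → {A,C} = (A66, Q93), (A66, Q93) ✓
D=B66: rows 5, 6 → {A,C} = (A73, Q93), (A73, Q93) ✓
D=B21: row 7 → {A,C} = (A38, Q11) ✓
D=B70: rows 8, 11 → {A,C} = (A27, Q38), (A27, Q38) ✓
D=B99: row 10 → {A,C} = (A66, Q38) ✓
D=B11: row 12 → {A,C} = (A38, Q95) ✓
Every D value is associated with a single AC value, so D → AC holds.

Yes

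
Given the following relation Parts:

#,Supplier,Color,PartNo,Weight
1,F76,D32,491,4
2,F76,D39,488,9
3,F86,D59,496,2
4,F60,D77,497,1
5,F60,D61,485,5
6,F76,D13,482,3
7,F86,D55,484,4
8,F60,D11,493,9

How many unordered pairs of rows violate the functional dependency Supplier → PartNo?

Supplier=F76: violating pairs (1,2), (1,6), (2,6) — 3 pairs.
Supplier=F86: violating pairs (3,7) — 1 pair.
Supplier=F60: violating pairs (4,5), (4,8), (5,8) — 3 pairs.

7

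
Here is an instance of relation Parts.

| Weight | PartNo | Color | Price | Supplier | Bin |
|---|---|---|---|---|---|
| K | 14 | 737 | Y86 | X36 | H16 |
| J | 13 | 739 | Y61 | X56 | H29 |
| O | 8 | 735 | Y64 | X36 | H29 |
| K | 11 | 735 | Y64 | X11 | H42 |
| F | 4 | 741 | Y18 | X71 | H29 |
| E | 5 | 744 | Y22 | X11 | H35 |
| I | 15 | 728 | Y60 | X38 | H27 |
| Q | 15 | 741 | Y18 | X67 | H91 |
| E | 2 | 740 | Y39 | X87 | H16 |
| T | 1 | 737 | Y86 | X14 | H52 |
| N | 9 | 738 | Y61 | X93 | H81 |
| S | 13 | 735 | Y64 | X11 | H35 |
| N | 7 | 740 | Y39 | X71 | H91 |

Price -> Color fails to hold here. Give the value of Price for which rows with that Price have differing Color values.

Price=Y86: 2 rows → Color = 737, 737 ✓
Price=Y61: 2 rows → Color takes values {739, 738} — violation
Price=Y64: 3 rows → Color = 735, 735, 735 ✓
Price=Y18: 2 rows → Color = 741, 741 ✓
Price=Y22: 1 row → Color = 744 ✓
Price=Y60: 1 row → Color = 728 ✓
Price=Y39: 2 rows → Color = 740, 740 ✓
The only Price value with inconsistent Color is Price=Y61.

Y61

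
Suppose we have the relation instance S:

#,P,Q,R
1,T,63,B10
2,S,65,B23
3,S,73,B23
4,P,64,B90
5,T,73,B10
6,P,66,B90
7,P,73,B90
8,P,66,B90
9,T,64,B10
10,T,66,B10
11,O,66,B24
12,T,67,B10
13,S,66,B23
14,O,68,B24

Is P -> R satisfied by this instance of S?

Yes

P=T: rows 1, 5, 9, 10, 12 → R = B10, B10, B10, B10, B10 ✓
P=S: rows 2, 3, 13 → R = B23, B23, B23 ✓
P=P: rows 4, 6, 7, 8 → R = B90, B90, B90, B90 ✓
P=O: rows 11, 14 → R = B24, B24 ✓
Every P value is associated with a single R value, so P -> R holds.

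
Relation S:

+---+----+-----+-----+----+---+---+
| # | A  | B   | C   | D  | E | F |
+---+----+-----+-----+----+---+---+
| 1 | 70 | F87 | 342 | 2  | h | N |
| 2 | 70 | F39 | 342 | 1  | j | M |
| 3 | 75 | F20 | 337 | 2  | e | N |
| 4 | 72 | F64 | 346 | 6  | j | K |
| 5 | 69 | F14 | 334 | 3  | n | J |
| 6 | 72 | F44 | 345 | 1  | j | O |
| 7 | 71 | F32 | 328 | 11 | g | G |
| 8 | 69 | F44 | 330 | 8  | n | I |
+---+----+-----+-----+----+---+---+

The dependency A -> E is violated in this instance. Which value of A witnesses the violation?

A=70: rows 1, 2 → E takes values {h, j} — violation
A=75: row 3 → E = e ✓
A=72: rows 4, 6 → E = j, j ✓
A=69: rows 5, 8 → E = n, n ✓
A=71: row 7 → E = g ✓
The only A value with inconsistent E is A=70.

70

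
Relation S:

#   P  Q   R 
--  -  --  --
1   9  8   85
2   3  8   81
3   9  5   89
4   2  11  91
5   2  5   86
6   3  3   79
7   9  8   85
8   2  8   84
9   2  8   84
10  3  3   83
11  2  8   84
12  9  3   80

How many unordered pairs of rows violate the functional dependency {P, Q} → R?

1

(P=9, Q=8): all 2 rows agree on R — 0 pairs.
(P=3, Q=3): violating pairs (6,10) — 1 pair.
(P=2, Q=8): all 3 rows agree on R — 0 pairs.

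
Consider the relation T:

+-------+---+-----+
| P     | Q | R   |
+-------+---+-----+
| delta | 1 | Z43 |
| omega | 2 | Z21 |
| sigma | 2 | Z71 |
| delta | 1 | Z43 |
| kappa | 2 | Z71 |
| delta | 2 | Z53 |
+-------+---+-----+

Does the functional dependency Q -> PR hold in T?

No

Q=1: 2 rows → {P,R} = (delta, Z43), (delta, Z43) ✓
Q=2: 4 rows → {P,R} takes values {(omega, Z21), (sigma, Z71), (kappa, Z71), (delta, Z53)} — violation
Two rows agree on Q but differ on PR, so Q -> PR does not hold.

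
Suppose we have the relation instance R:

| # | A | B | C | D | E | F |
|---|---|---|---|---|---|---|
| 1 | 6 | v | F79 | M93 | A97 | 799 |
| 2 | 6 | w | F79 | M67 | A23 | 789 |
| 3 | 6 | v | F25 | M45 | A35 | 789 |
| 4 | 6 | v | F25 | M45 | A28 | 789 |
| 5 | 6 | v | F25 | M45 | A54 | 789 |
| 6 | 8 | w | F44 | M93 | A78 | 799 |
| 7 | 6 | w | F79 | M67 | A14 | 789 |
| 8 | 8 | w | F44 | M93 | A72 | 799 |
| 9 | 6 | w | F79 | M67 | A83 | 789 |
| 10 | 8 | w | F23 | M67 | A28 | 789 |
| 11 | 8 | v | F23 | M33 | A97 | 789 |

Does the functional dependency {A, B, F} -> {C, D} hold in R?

(A=6, B=v, F=799): row 1 → {C,D} = (F79, M93) ✓
(A=6, B=w, F=789): rows 2, 7, 9 → {C,D} = (F79, M67), (F79, M67), (F79, M67) ✓
(A=6, B=v, F=789): rows 3, 4, 5 → {C,D} = (F25, M45), (F25, M45), (F25, M45) ✓
(A=8, B=w, F=799): rows 6, 8 → {C,D} = (F44, M93), (F44, M93) ✓
(A=8, B=w, F=789): row 10 → {C,D} = (F23, M67) ✓
(A=8, B=v, F=789): row 11 → {C,D} = (F23, M33) ✓
Every {A, B, F} value is associated with a single {C, D} value, so {A, B, F} -> {C, D} holds.

Yes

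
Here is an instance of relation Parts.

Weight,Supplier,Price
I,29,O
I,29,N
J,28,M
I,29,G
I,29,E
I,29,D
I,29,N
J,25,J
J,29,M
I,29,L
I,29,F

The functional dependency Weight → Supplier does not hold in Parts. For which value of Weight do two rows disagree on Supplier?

Weight=I: 8 rows → Supplier = 29, 29, 29, 29, 29, 29, 29, 29 ✓
Weight=J: 3 rows → Supplier takes values {28, 25, 29} — violation
The only Weight value with inconsistent Supplier is Weight=J.

J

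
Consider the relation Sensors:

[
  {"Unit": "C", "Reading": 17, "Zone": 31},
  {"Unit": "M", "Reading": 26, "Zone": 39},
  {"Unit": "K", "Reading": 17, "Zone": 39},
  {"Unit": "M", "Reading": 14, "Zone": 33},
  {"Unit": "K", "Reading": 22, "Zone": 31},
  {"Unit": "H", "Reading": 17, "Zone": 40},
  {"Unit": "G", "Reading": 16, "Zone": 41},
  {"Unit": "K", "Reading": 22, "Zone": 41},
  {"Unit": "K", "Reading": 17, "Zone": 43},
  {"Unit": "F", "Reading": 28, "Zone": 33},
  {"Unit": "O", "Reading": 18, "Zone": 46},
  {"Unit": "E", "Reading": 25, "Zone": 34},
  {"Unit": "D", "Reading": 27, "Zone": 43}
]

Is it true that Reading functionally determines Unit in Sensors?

Reading=17: 4 rows → Unit takes values {C, K, H} — violation
Reading=26: 1 row → Unit = M ✓
Reading=14: 1 row → Unit = M ✓
Reading=22: 2 rows → Unit = K, K ✓
Reading=16: 1 row → Unit = G ✓
Reading=28: 1 row → Unit = F ✓
Reading=18: 1 row → Unit = O ✓
Reading=25: 1 row → Unit = E ✓
Reading=27: 1 row → Unit = D ✓
Two rows agree on Reading but differ on Unit, so Reading -> Unit does not hold.

No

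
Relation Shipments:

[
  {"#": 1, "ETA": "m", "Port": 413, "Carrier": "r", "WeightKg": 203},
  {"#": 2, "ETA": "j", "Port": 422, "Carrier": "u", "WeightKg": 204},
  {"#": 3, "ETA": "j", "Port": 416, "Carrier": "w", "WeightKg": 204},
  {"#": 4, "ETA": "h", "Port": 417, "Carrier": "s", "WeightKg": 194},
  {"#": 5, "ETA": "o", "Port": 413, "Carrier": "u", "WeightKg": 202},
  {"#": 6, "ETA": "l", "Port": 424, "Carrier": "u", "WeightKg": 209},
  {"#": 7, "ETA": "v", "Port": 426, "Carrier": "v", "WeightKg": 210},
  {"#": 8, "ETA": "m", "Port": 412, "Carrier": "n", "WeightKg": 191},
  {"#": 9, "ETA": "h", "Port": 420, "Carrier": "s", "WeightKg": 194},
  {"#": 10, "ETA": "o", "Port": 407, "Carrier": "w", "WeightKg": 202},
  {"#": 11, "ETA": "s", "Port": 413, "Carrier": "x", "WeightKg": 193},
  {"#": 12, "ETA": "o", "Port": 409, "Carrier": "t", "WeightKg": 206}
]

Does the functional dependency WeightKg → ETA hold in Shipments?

Yes

WeightKg=203: row 1 → ETA = m ✓
WeightKg=204: rows 2, 3 → ETA = j, j ✓
WeightKg=194: rows 4, 9 → ETA = h, h ✓
WeightKg=202: rows 5, 10 → ETA = o, o ✓
WeightKg=209: row 6 → ETA = l ✓
WeightKg=210: row 7 → ETA = v ✓
WeightKg=191: row 8 → ETA = m ✓
WeightKg=193: row 11 → ETA = s ✓
WeightKg=206: row 12 → ETA = o ✓
Every WeightKg value is associated with a single ETA value, so WeightKg → ETA holds.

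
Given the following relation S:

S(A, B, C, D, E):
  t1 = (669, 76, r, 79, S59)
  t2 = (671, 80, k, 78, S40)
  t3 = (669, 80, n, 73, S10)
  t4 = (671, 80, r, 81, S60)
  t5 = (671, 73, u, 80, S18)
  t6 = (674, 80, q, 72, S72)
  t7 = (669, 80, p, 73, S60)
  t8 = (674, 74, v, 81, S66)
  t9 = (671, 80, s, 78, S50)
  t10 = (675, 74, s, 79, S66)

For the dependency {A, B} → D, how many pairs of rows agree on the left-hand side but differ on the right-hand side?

2

(A=671, B=80): violating pairs (2,4), (4,9) — 2 pairs.
(A=669, B=80): all 2 rows agree on D — 0 pairs.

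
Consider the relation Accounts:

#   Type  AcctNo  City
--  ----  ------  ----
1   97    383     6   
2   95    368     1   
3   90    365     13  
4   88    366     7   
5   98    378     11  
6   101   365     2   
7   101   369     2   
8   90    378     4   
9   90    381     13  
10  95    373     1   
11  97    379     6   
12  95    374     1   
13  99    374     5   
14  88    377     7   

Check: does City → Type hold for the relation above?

City=6: rows 1, 11 → Type = 97, 97 ✓
City=1: rows 2, 10, 12 → Type = 95, 95, 95 ✓
City=13: rows 3, 9 → Type = 90, 90 ✓
City=7: rows 4, 14 → Type = 88, 88 ✓
City=11: row 5 → Type = 98 ✓
City=2: rows 6, 7 → Type = 101, 101 ✓
City=4: row 8 → Type = 90 ✓
City=5: row 13 → Type = 99 ✓
Every City value is associated with a single Type value, so City → Type holds.

Yes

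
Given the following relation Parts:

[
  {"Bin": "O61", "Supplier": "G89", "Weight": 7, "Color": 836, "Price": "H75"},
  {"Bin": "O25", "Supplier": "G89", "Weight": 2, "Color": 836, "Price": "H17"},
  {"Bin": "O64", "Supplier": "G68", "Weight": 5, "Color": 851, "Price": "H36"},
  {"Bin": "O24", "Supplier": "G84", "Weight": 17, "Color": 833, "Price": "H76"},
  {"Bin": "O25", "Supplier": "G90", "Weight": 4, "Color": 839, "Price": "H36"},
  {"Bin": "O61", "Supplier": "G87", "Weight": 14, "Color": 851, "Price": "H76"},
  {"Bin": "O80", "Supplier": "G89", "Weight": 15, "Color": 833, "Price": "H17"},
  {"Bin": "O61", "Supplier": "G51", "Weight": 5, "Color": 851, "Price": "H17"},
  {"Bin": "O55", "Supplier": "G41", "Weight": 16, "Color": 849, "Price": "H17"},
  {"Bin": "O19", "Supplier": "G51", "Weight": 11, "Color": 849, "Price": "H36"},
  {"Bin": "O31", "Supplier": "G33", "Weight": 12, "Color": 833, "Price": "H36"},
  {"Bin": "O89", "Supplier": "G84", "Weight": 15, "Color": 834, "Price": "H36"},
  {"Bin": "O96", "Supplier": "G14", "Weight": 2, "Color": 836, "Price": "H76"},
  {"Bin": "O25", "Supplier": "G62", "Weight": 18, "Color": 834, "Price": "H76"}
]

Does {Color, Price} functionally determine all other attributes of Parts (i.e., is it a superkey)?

Yes

All 14 rows have distinct {Color, Price} values, so {Color, Price} → (all attributes) holds and {Color, Price} is a superkey.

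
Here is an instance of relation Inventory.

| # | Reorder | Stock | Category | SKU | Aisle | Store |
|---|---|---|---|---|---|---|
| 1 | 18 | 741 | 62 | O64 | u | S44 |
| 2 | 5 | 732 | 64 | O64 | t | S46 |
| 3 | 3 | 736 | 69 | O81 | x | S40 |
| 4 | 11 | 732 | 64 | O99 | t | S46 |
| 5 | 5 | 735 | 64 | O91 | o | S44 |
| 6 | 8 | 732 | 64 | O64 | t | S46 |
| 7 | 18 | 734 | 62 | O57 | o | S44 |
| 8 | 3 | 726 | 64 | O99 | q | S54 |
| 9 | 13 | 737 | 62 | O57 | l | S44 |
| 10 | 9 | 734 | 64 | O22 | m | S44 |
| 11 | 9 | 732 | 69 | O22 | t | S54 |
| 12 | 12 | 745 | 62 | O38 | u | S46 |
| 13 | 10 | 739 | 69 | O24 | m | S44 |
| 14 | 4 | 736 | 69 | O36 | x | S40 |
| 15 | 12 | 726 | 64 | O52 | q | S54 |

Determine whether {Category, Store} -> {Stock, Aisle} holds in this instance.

No

(Category=62, Store=S44): rows 1, 7, 9 → {Stock,Aisle} takes values {(741, u), (734, o), (737, l)} — violation
(Category=64, Store=S46): rows 2, 4, 6 → {Stock,Aisle} = (732, t), (732, t), (732, t) ✓
(Category=69, Store=S40): rows 3, 14 → {Stock,Aisle} = (736, x), (736, x) ✓
(Category=64, Store=S44): rows 5, 10 → {Stock,Aisle} takes values {(735, o), (734, m)} — violation
(Category=64, Store=S54): rows 8, 15 → {Stock,Aisle} = (726, q), (726, q) ✓
(Category=69, Store=S54): row 11 → {Stock,Aisle} = (732, t) ✓
(Category=62, Store=S46): row 12 → {Stock,Aisle} = (745, u) ✓
(Category=69, Store=S44): row 13 → {Stock,Aisle} = (739, m) ✓
Two rows agree on {Category, Store} but differ on {Stock, Aisle}, so {Category, Store} -> {Stock, Aisle} does not hold.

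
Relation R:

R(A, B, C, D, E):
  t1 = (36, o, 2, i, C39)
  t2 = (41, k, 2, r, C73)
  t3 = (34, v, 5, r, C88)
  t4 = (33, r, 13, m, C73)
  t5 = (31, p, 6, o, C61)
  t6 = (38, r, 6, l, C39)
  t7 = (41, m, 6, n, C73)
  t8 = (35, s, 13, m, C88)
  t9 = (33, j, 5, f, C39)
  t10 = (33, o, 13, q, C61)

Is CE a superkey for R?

Yes

All 10 rows have distinct CE values, so CE → (all attributes) holds and CE is a superkey.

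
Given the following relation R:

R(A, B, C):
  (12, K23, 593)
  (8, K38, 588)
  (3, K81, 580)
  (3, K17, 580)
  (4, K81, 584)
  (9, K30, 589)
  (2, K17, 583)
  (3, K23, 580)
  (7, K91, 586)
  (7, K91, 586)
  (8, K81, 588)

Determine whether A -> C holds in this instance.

Yes

A=12: 1 row → C = 593 ✓
A=8: 2 rows → C = 588, 588 ✓
A=3: 3 rows → C = 580, 580, 580 ✓
A=4: 1 row → C = 584 ✓
A=9: 1 row → C = 589 ✓
A=2: 1 row → C = 583 ✓
A=7: 2 rows → C = 586, 586 ✓
Every A value is associated with a single C value, so A -> C holds.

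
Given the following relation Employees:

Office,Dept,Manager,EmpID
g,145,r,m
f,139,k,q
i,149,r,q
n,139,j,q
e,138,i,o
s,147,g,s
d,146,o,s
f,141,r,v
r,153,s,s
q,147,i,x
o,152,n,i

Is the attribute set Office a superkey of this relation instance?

Two distinct rows share Office=f, so Office does not determine every attribute — not a superkey.

No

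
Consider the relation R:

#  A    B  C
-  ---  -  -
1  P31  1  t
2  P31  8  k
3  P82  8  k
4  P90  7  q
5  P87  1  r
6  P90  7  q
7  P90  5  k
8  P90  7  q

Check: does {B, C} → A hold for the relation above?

(B=1, C=t): row 1 → A = P31 ✓
(B=8, C=k): rows 2, 3 → A takes values {P31, P82} — violation
(B=7, C=q): rows 4, 6, 8 → A = P90, P90, P90 ✓
(B=1, C=r): row 5 → A = P87 ✓
(B=5, C=k): row 7 → A = P90 ✓
Two rows agree on {B, C} but differ on A, so {B, C} → A does not hold.

No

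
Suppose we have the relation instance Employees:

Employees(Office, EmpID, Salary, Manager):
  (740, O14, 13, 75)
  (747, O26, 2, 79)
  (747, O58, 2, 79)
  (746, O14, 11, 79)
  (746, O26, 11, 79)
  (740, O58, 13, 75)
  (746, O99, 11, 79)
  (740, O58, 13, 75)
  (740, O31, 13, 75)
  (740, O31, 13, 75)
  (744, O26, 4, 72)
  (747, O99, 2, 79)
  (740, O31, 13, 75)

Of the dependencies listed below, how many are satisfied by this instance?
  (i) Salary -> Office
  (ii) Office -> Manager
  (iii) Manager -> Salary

(i) Salary -> Office: every LHS value maps to a single RHS value — holds.
(ii) Office -> Manager: every LHS value maps to a single RHS value — holds.
(iii) Manager -> Salary: Manager=79: 6 rows → Salary takes values {2, 11} — violation — fails.
2 of the 3 dependencies hold.

2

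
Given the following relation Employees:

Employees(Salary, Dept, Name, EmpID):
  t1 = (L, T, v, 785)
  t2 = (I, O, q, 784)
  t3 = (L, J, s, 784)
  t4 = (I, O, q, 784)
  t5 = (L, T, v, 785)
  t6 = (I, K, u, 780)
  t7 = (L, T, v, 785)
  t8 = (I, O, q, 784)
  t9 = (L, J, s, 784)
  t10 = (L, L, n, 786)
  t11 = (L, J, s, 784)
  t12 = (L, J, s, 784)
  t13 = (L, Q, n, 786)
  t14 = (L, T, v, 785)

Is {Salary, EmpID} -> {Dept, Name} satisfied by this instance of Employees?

No

(Salary=L, EmpID=785): rows 1, 5, 7, 14 → {Dept,Name} = (T, v), (T, v), (T, v), (T, v) ✓
(Salary=I, EmpID=784): rows 2, 4, 8 → {Dept,Name} = (O, q), (O, q), (O, q) ✓
(Salary=L, EmpID=784): rows 3, 9, 11, 12 → {Dept,Name} = (J, s), (J, s), (J, s), (J, s) ✓
(Salary=I, EmpID=780): row 6 → {Dept,Name} = (K, u) ✓
(Salary=L, EmpID=786): rows 10, 13 → {Dept,Name} takes values {(L, n), (Q, n)} — violation
Two rows agree on {Salary, EmpID} but differ on {Dept, Name}, so {Salary, EmpID} -> {Dept, Name} does not hold.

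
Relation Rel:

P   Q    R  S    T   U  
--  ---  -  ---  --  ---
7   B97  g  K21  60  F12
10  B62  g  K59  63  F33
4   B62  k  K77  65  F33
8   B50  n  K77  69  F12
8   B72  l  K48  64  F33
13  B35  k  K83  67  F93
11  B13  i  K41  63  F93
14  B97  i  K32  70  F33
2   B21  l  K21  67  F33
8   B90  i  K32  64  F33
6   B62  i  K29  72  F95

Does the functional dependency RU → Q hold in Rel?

(R=g, U=F12): 1 row → Q = B97 ✓
(R=g, U=F33): 1 row → Q = B62 ✓
(R=k, U=F33): 1 row → Q = B62 ✓
(R=n, U=F12): 1 row → Q = B50 ✓
(R=l, U=F33): 2 rows → Q takes values {B72, B21} — violation
(R=k, U=F93): 1 row → Q = B35 ✓
(R=i, U=F93): 1 row → Q = B13 ✓
(R=i, U=F33): 2 rows → Q takes values {B97, B90} — violation
(R=i, U=F95): 1 row → Q = B62 ✓
Two rows agree on RU but differ on Q, so RU → Q does not hold.

No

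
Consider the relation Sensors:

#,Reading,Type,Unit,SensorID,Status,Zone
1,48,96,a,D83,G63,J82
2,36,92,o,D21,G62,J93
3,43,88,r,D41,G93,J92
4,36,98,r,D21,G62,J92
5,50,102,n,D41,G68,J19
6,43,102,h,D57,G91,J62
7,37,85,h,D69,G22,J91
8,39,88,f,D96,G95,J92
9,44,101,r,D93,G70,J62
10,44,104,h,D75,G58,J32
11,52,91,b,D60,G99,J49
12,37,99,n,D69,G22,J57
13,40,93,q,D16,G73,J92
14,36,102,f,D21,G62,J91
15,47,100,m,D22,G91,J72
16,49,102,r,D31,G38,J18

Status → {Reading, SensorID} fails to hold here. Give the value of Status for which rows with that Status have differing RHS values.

Status=G63: row 1 → {Reading,SensorID} = (48, D83) ✓
Status=G62: rows 2, 4, 14 → {Reading,SensorID} = (36, D21), (36, D21), (36, D21) ✓
Status=G93: row 3 → {Reading,SensorID} = (43, D41) ✓
Status=G68: row 5 → {Reading,SensorID} = (50, D41) ✓
Status=G91: rows 6, 15 → {Reading,SensorID} takes values {(43, D57), (47, D22)} — violation
Status=G22: rows 7, 12 → {Reading,SensorID} = (37, D69), (37, D69) ✓
Status=G95: row 8 → {Reading,SensorID} = (39, D96) ✓
Status=G70: row 9 → {Reading,SensorID} = (44, D93) ✓
Status=G58: row 10 → {Reading,SensorID} = (44, D75) ✓
Status=G99: row 11 → {Reading,SensorID} = (52, D60) ✓
Status=G73: row 13 → {Reading,SensorID} = (40, D16) ✓
Status=G38: row 16 → {Reading,SensorID} = (49, D31) ✓
The only Status value with inconsistent RHS is Status=G91.

G91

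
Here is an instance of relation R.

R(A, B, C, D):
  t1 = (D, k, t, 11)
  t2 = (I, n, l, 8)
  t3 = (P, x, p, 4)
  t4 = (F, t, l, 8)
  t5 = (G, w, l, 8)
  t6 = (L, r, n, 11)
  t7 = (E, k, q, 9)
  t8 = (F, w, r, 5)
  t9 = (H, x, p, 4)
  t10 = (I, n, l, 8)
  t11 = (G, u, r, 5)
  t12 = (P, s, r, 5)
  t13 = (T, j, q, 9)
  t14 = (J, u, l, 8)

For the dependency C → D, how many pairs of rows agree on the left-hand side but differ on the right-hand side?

0

C=l: all 5 rows agree on D — 0 pairs.
C=p: all 2 rows agree on D — 0 pairs.
C=q: all 2 rows agree on D — 0 pairs.
C=r: all 3 rows agree on D — 0 pairs.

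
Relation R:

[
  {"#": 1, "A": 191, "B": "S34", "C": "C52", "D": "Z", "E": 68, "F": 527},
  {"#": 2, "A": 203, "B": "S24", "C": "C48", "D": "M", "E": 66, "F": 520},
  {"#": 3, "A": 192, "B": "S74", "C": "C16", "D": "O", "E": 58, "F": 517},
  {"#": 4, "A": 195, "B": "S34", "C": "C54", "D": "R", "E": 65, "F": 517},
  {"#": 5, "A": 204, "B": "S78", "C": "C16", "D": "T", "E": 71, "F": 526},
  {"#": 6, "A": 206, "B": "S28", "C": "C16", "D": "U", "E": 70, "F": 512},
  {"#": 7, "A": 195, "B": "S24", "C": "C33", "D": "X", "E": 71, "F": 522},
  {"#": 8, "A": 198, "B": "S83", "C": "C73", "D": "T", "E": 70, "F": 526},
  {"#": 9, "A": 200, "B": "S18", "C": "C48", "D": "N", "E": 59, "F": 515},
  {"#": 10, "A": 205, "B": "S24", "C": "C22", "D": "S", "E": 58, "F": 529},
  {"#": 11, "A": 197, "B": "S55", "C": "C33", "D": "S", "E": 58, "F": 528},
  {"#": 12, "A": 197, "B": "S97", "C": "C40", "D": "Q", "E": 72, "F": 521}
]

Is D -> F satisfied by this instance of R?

No

D=Z: row 1 → F = 527 ✓
D=M: row 2 → F = 520 ✓
D=O: row 3 → F = 517 ✓
D=R: row 4 → F = 517 ✓
D=T: rows 5, 8 → F = 526, 526 ✓
D=U: row 6 → F = 512 ✓
D=X: row 7 → F = 522 ✓
D=N: row 9 → F = 515 ✓
D=S: rows 10, 11 → F takes values {529, 528} — violation
D=Q: row 12 → F = 521 ✓
Two rows agree on D but differ on F, so D -> F does not hold.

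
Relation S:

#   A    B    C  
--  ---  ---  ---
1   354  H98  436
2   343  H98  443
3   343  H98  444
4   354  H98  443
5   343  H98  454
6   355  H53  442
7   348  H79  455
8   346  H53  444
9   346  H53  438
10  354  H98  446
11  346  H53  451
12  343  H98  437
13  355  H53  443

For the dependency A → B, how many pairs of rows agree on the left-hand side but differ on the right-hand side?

A=354: all 3 rows agree on B — 0 pairs.
A=343: all 4 rows agree on B — 0 pairs.
A=355: all 2 rows agree on B — 0 pairs.
A=346: all 3 rows agree on B — 0 pairs.

0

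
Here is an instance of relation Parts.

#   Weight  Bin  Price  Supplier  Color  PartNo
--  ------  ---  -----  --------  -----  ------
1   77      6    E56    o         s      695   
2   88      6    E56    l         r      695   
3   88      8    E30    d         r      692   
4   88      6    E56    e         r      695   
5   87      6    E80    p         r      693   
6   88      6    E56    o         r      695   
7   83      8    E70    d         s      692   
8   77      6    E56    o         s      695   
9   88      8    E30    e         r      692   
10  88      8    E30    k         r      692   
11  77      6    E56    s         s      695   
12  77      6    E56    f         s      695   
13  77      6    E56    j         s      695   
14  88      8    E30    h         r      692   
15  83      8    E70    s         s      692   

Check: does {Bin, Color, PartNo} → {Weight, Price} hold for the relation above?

(Bin=6, Color=s, PartNo=695): rows 1, 8, 11, 12, 13 → {Weight,Price} = (77, E56), (77, E56), (77, E56), (77, E56), (77, E56) ✓
(Bin=6, Color=r, PartNo=695): rows 2, 4, 6 → {Weight,Price} = (88, E56), (88, E56), (88, E56) ✓
(Bin=8, Color=r, PartNo=692): rows 3, 9, 10, 14 → {Weight,Price} = (88, E30), (88, E30), (88, E30), (88, E30) ✓
(Bin=6, Color=r, PartNo=693): row 5 → {Weight,Price} = (87, E80) ✓
(Bin=8, Color=s, PartNo=692): rows 7, 15 → {Weight,Price} = (83, E70), (83, E70) ✓
Every {Bin, Color, PartNo} value is associated with a single {Weight, Price} value, so {Bin, Color, PartNo} → {Weight, Price} holds.

Yes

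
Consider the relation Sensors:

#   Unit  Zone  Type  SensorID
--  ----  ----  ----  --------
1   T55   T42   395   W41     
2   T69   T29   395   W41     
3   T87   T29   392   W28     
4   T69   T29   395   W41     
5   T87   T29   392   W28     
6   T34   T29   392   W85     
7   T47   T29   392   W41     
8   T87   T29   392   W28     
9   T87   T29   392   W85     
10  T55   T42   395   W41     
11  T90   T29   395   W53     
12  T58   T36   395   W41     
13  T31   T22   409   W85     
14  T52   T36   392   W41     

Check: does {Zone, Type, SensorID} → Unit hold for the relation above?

No

(Zone=T42, Type=395, SensorID=W41): rows 1, 10 → Unit = T55, T55 ✓
(Zone=T29, Type=395, SensorID=W41): rows 2, 4 → Unit = T69, T69 ✓
(Zone=T29, Type=392, SensorID=W28): rows 3, 5, 8 → Unit = T87, T87, T87 ✓
(Zone=T29, Type=392, SensorID=W85): rows 6, 9 → Unit takes values {T34, T87} — violation
(Zone=T29, Type=392, SensorID=W41): row 7 → Unit = T47 ✓
(Zone=T29, Type=395, SensorID=W53): row 11 → Unit = T90 ✓
(Zone=T36, Type=395, SensorID=W41): row 12 → Unit = T58 ✓
(Zone=T22, Type=409, SensorID=W85): row 13 → Unit = T31 ✓
(Zone=T36, Type=392, SensorID=W41): row 14 → Unit = T52 ✓
Two rows agree on {Zone, Type, SensorID} but differ on Unit, so {Zone, Type, SensorID} → Unit does not hold.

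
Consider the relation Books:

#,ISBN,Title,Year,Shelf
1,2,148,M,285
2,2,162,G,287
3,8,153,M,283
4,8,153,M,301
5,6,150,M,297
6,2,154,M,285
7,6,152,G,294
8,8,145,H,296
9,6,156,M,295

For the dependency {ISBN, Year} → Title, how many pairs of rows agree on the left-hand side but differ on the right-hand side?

2

(ISBN=2, Year=M): violating pairs (1,6) — 1 pair.
(ISBN=8, Year=M): all 2 rows agree on Title — 0 pairs.
(ISBN=6, Year=M): violating pairs (5,9) — 1 pair.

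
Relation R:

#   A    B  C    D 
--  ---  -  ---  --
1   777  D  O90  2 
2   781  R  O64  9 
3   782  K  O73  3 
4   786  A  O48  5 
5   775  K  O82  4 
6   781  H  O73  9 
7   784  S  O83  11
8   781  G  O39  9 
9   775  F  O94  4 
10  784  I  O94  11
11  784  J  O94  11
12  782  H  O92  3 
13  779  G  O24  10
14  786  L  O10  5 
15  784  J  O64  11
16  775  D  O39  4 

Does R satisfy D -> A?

D=2: row 1 → A = 777 ✓
D=9: rows 2, 6, 8 → A = 781, 781, 781 ✓
D=3: rows 3, 12 → A = 782, 782 ✓
D=5: rows 4, 14 → A = 786, 786 ✓
D=4: rows 5, 9, 16 → A = 775, 775, 775 ✓
D=11: rows 7, 10, 11, 15 → A = 784, 784, 784, 784 ✓
D=10: row 13 → A = 779 ✓
Every D value is associated with a single A value, so D -> A holds.

Yes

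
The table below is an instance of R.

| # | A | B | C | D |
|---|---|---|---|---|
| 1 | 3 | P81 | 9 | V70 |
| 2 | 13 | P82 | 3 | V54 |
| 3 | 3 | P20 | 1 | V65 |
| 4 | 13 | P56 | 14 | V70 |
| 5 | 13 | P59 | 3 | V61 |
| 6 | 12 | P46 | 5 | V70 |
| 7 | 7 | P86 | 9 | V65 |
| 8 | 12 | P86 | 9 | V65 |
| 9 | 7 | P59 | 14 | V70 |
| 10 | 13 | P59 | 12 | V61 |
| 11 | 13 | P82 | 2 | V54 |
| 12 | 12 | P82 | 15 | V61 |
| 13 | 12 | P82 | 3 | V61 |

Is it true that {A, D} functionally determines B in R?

(A=3, D=V70): row 1 → B = P81 ✓
(A=13, D=V54): rows 2, 11 → B = P82, P82 ✓
(A=3, D=V65): row 3 → B = P20 ✓
(A=13, D=V70): row 4 → B = P56 ✓
(A=13, D=V61): rows 5, 10 → B = P59, P59 ✓
(A=12, D=V70): row 6 → B = P46 ✓
(A=7, D=V65): row 7 → B = P86 ✓
(A=12, D=V65): row 8 → B = P86 ✓
(A=7, D=V70): row 9 → B = P59 ✓
(A=12, D=V61): rows 12, 13 → B = P82, P82 ✓
Every {A, D} value is associated with a single B value, so {A, D} → B holds.

Yes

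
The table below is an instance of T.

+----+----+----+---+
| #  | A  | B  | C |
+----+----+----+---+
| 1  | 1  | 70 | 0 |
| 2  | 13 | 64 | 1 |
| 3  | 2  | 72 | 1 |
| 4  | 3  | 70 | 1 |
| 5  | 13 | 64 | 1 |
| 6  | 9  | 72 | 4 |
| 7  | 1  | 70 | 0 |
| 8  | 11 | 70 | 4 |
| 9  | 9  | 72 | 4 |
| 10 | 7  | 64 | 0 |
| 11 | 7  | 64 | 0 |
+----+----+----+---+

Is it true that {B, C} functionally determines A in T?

(B=70, C=0): rows 1, 7 → A = 1, 1 ✓
(B=64, C=1): rows 2, 5 → A = 13, 13 ✓
(B=72, C=1): row 3 → A = 2 ✓
(B=70, C=1): row 4 → A = 3 ✓
(B=72, C=4): rows 6, 9 → A = 9, 9 ✓
(B=70, C=4): row 8 → A = 11 ✓
(B=64, C=0): rows 10, 11 → A = 7, 7 ✓
Every {B, C} value is associated with a single A value, so {B, C} → A holds.

Yes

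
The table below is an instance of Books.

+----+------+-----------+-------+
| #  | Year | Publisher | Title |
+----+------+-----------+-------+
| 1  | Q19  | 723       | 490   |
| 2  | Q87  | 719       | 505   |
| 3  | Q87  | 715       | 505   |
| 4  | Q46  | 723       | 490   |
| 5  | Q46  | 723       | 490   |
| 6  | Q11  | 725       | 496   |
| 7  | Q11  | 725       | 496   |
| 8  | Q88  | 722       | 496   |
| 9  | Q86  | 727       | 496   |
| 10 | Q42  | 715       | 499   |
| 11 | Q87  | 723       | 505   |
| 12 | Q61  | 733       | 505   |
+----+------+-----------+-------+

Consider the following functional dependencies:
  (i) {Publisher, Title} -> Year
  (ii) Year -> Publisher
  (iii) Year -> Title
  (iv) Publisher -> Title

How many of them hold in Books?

1

(i) {Publisher, Title} -> Year: (Publisher=723, Title=490): rows 1, 4, 5 → Year takes values {Q19, Q46} — violation — fails.
(ii) Year -> Publisher: Year=Q87: rows 2, 3, 11 → Publisher takes values {719, 715, 723} — violation — fails.
(iii) Year -> Title: every LHS value maps to a single RHS value — holds.
(iv) Publisher -> Title: Publisher=723: rows 1, 4, 5, 11 → Title takes values {490, 505} — violation; Publisher=715: rows 3, 10 → Title takes values {505, 499} — violation — fails.
1 of the 4 dependencies holds.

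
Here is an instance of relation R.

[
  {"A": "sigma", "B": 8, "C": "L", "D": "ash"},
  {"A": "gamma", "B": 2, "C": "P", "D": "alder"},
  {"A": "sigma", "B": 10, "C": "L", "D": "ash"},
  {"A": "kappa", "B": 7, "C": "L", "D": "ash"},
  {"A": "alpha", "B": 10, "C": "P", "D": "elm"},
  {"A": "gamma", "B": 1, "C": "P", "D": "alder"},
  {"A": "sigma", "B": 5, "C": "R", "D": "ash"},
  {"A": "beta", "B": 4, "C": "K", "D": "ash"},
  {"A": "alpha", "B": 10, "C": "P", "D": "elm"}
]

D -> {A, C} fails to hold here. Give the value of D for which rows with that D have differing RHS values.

D=ash: 5 rows → {A,C} takes values {(sigma, L), (kappa, L), (sigma, R), (beta, K)} — violation
D=alder: 2 rows → {A,C} = (gamma, P), (gamma, P) ✓
D=elm: 2 rows → {A,C} = (alpha, P), (alpha, P) ✓
The only D value with inconsistent RHS is D=ash.

ash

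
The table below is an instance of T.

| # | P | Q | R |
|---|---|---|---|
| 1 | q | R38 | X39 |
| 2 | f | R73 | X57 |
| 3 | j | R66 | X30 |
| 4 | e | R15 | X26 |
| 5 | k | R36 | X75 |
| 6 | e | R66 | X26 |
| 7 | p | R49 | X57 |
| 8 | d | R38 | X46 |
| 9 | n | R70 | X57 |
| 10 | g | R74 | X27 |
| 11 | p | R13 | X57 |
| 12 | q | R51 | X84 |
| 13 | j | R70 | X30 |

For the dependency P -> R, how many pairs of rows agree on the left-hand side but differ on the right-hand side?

1

P=q: violating pairs (1,12) — 1 pair.
P=j: all 2 rows agree on R — 0 pairs.
P=e: all 2 rows agree on R — 0 pairs.
P=p: all 2 rows agree on R — 0 pairs.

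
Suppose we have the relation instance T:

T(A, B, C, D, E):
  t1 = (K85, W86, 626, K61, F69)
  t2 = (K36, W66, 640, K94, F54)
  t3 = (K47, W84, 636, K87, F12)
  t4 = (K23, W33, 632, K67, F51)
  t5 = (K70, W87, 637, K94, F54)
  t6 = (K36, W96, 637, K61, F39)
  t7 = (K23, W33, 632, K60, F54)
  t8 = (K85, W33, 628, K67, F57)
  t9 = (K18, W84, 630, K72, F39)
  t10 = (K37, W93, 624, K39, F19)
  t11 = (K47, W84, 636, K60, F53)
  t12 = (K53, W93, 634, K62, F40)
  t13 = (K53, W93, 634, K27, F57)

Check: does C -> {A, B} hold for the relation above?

C=626: row 1 → {A,B} = (K85, W86) ✓
C=640: row 2 → {A,B} = (K36, W66) ✓
C=636: rows 3, 11 → {A,B} = (K47, W84), (K47, W84) ✓
C=632: rows 4, 7 → {A,B} = (K23, W33), (K23, W33) ✓
C=637: rows 5, 6 → {A,B} takes values {(K70, W87), (K36, W96)} — violation
C=628: row 8 → {A,B} = (K85, W33) ✓
C=630: row 9 → {A,B} = (K18, W84) ✓
C=624: row 10 → {A,B} = (K37, W93) ✓
C=634: rows 12, 13 → {A,B} = (K53, W93), (K53, W93) ✓
Two rows agree on C but differ on {A, B}, so C -> {A, B} does not hold.

No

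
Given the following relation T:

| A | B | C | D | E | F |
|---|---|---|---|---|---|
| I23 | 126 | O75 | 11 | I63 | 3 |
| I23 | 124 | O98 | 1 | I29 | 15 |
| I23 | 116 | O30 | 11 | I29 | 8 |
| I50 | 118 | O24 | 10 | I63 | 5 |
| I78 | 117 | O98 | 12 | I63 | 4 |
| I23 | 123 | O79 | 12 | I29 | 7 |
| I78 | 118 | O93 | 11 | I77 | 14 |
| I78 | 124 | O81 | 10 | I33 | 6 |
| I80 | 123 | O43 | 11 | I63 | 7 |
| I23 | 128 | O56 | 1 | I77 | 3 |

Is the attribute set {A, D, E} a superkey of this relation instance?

All 10 rows have distinct {A, D, E} values, so {A, D, E} → (all attributes) holds and {A, D, E} is a superkey.

Yes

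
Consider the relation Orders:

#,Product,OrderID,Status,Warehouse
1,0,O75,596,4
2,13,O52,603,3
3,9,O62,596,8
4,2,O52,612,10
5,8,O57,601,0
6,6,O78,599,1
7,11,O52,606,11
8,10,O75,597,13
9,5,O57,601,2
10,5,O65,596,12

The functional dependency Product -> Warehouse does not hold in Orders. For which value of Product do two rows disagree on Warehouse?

5

Product=0: row 1 → Warehouse = 4 ✓
Product=13: row 2 → Warehouse = 3 ✓
Product=9: row 3 → Warehouse = 8 ✓
Product=2: row 4 → Warehouse = 10 ✓
Product=8: row 5 → Warehouse = 0 ✓
Product=6: row 6 → Warehouse = 1 ✓
Product=11: row 7 → Warehouse = 11 ✓
Product=10: row 8 → Warehouse = 13 ✓
Product=5: rows 9, 10 → Warehouse takes values {2, 12} — violation
The only Product value with inconsistent Warehouse is Product=5.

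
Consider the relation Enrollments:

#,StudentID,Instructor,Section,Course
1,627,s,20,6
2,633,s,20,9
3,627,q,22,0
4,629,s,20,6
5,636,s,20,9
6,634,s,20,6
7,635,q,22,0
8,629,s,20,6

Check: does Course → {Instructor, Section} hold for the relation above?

Yes

Course=6: rows 1, 4, 6, 8 → {Instructor,Section} = (s, 20), (s, 20), (s, 20), (s, 20) ✓
Course=9: rows 2, 5 → {Instructor,Section} = (s, 20), (s, 20) ✓
Course=0: rows 3, 7 → {Instructor,Section} = (q, 22), (q, 22) ✓
Every Course value is associated with a single {Instructor, Section} value, so Course → {Instructor, Section} holds.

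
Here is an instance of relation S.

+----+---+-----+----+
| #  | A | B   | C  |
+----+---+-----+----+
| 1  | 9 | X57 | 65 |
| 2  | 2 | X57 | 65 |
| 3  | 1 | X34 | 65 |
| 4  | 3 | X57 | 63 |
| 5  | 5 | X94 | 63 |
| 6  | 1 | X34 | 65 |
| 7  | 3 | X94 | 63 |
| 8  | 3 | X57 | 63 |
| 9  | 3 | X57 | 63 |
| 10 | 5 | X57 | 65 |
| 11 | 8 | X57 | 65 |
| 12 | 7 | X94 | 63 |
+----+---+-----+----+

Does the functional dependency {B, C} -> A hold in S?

No

(B=X57, C=65): rows 1, 2, 10, 11 → A takes values {9, 2, 5, 8} — violation
(B=X34, C=65): rows 3, 6 → A = 1, 1 ✓
(B=X57, C=63): rows 4, 8, 9 → A = 3, 3, 3 ✓
(B=X94, C=63): rows 5, 7, 12 → A takes values {5, 3, 7} — violation
Two rows agree on {B, C} but differ on A, so {B, C} -> A does not hold.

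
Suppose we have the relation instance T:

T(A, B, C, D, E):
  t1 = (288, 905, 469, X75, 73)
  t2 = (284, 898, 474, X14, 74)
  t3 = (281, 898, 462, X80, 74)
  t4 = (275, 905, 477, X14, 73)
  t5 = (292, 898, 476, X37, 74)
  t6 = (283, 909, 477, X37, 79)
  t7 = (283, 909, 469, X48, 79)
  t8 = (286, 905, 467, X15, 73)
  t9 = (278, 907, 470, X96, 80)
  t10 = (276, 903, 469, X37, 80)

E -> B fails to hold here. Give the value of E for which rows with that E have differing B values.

E=73: rows 1, 4, 8 → B = 905, 905, 905 ✓
E=74: rows 2, 3, 5 → B = 898, 898, 898 ✓
E=79: rows 6, 7 → B = 909, 909 ✓
E=80: rows 9, 10 → B takes values {907, 903} — violation
The only E value with inconsistent B is E=80.

80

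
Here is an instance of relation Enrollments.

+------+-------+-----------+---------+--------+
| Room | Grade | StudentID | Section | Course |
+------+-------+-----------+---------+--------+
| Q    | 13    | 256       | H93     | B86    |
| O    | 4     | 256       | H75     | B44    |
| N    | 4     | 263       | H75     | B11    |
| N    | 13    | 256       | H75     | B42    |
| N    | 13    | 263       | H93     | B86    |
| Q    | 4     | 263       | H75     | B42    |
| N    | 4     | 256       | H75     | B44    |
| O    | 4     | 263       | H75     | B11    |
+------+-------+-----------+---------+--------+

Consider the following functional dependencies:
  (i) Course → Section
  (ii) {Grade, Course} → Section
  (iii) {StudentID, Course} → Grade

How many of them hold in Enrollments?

3

(i) Course → Section: every LHS value maps to a single RHS value — holds.
(ii) {Grade, Course} → Section: every LHS value maps to a single RHS value — holds.
(iii) {StudentID, Course} → Grade: every LHS value maps to a single RHS value — holds.
3 of the 3 dependencies hold.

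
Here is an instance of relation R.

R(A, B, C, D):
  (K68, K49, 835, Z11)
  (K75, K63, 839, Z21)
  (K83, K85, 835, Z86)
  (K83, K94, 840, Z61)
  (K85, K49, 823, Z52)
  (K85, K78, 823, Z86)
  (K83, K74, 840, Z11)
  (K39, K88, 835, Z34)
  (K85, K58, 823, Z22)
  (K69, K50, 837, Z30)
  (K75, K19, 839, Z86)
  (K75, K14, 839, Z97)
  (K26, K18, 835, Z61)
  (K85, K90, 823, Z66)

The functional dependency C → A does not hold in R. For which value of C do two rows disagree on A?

835

C=835: 4 rows → A takes values {K68, K83, K39, K26} — violation
C=839: 3 rows → A = K75, K75, K75 ✓
C=840: 2 rows → A = K83, K83 ✓
C=823: 4 rows → A = K85, K85, K85, K85 ✓
C=837: 1 row → A = K69 ✓
The only C value with inconsistent A is C=835.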